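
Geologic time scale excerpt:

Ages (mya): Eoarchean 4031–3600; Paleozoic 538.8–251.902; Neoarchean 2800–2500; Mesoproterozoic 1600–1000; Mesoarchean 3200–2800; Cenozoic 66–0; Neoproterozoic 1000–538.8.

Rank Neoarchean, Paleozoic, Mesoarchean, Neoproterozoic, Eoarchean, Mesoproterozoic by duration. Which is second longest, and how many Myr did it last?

Neoproterozoic, 461.2 million years

Start − end for each: Neoarchean 2800 − 2500 = 300; Paleozoic 538.8 − 251.902 = 286.898; Mesoarchean 3200 − 2800 = 400; Neoproterozoic 1000 − 538.8 = 461.2; Eoarchean 4031 − 3600 = 431; Mesoproterozoic 1600 − 1000 = 600.
Ranking these from longest: Mesoproterozoic > Neoproterozoic > Eoarchean > Mesoarchean > Neoarchean > Paleozoic.
Position 2 in that ranking is Neoproterozoic, which lasted 461.2 Myr.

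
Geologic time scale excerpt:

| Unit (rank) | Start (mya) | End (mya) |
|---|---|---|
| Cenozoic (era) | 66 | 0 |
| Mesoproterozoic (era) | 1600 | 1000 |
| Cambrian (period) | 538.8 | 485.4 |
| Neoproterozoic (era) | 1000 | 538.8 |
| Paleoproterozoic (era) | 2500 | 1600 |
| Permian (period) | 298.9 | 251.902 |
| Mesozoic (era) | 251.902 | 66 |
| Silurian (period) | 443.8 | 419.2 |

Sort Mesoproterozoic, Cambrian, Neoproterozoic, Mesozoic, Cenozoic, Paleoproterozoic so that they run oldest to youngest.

Read off each span (Ma): Mesoproterozoic 1600–1000; Cambrian 538.8–485.4; Neoproterozoic 1000–538.8; Mesozoic 251.902–66; Cenozoic 66–0; Paleoproterozoic 2500–1600.
Larger Ma is older, so oldest→youngest is Paleoproterozoic, Mesoproterozoic, Neoproterozoic, Cambrian, Mesozoic, Cenozoic.

Paleoproterozoic, Mesoproterozoic, Neoproterozoic, Cambrian, Mesozoic, Cenozoic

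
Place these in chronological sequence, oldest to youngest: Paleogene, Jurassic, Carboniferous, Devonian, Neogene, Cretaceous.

Era membership (oldest first within each) — Paleozoic: Devonian, Carboniferous; Mesozoic: Jurassic, Cretaceous; Cenozoic: Paleogene, Neogene. Paleozoic precedes Mesozoic, which precedes Cenozoic. Concatenating the groups in that era order gives oldest to youngest directly.

Devonian, Carboniferous, Jurassic, Cretaceous, Paleogene, Neogene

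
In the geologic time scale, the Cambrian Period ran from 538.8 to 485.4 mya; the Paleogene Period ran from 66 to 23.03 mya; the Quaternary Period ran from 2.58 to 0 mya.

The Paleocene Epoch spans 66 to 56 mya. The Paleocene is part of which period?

The Paleocene (66–56 Ma) lies entirely within 66–23.03 Ma, the Paleogene Period.

Paleogene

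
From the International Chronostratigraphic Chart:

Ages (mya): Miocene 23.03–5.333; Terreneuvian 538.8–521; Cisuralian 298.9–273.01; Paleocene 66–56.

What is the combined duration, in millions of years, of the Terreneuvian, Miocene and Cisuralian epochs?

61.387 million years

Duration is start − end for each: (538.8 − 521) + (23.03 − 5.333) + (298.9 − 273.01).
That is 17.8 + 17.697 + 25.89, which totals 61.387 million years.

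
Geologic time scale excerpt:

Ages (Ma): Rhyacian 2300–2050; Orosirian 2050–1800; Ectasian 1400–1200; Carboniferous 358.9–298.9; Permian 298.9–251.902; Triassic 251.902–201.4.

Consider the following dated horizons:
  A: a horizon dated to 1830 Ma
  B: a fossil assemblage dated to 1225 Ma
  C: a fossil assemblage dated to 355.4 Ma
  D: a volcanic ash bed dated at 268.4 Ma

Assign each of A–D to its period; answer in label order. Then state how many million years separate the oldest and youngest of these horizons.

A: 1830 Ma lies in 2050–1800 Ma, so Orosirian.
B: 1225 Ma lies in 1400–1200 Ma, so Ectasian.
C: 355.4 Ma lies in 358.9–298.9 Ma, so Carboniferous.
D: 268.4 Ma lies in 298.9–251.902 Ma, so Permian.
Oldest = 1830 Ma, youngest = 268.4 Ma → span 1561.6 Myr.

A — Orosirian; B — Ectasian; C — Carboniferous; D — Permian; span 1561.6 million years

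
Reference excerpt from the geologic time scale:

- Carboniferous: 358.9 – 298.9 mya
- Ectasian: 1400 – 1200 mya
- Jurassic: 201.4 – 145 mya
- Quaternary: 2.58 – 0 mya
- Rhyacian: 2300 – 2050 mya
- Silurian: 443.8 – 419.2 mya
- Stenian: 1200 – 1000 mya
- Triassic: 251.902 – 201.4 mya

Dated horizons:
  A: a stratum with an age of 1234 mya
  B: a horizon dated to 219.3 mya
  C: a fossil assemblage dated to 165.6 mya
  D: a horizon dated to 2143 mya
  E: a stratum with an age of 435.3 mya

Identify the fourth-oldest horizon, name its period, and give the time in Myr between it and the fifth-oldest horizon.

Sorted oldest-first by Ma: D (2143), A (1234), E (435.3), B (219.3), C (165.6).
The fourth oldest is B at 219.3 Ma, which lies in 251.902–201.4 Ma: the Triassic.
The fifth oldest is C at 165.6 Ma; separation = |219.3 − 165.6| = 53.7 Myr.

B, in the Triassic; 53.7 million years to C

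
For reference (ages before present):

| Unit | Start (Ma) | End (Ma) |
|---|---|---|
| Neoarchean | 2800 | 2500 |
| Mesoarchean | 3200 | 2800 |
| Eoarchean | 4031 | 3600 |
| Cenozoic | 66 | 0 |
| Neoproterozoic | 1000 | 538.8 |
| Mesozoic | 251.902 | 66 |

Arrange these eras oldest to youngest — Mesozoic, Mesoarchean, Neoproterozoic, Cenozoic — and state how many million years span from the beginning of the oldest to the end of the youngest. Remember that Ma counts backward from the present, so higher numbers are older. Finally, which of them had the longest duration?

From the excerpt: Mesozoic 251.902–66; Mesoarchean 3200–2800; Neoproterozoic 1000–538.8; Cenozoic 66–0 (Ma).
Larger Ma is earlier, so the oldest is Mesoarchean and the youngest is Cenozoic; oldest to youngest: Mesoarchean, Neoproterozoic, Mesozoic, Cenozoic.
Oldest start 3200 minus youngest end 0 gives 3200 Myr overall.
Individual lengths (start − end): Neoproterozoic 461.2; Mesoarchean 400; Cenozoic 66; Mesozoic 185.902. The largest is Neoproterozoic at 461.2 Myr.

Mesoarchean → Neoproterozoic → Mesozoic → Cenozoic; total span 3200 Myr; longest is Neoproterozoic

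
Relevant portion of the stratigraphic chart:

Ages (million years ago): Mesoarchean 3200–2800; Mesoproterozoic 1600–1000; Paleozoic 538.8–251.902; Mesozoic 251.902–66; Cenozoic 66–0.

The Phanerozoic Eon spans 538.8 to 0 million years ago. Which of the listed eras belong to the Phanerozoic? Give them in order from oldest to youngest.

Paleozoic, Mesozoic, Cenozoic

Eras with both bounds inside 538.8–0 Ma: Paleozoic (538.8–251.902), Mesozoic (251.902–66), Cenozoic (66–0).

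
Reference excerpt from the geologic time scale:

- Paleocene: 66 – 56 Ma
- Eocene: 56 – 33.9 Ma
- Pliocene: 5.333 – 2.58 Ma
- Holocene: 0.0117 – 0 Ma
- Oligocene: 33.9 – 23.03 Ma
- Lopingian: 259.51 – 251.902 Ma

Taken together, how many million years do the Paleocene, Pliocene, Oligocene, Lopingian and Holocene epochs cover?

31.2427 million years

Each duration: Paleocene = 10; Pliocene = 2.753; Oligocene = 10.87; Lopingian = 7.608; Holocene = 0.0117.
Sum: 10 + 2.753 + 10.87 + 7.608 + 0.0117 = 31.2427 Myr.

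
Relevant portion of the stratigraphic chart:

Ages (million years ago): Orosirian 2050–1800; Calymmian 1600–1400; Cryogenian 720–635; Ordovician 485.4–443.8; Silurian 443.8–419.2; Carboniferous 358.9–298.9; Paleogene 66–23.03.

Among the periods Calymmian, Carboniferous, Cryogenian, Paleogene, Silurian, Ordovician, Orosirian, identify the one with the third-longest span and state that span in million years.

Cryogenian, 85 million years

Durations: Calymmian 200; Carboniferous 60; Cryogenian 85; Paleogene 42.97; Silurian 24.6; Ordovician 41.6; Orosirian 250 Myr.
Sorted longest-first: Orosirian (250), Calymmian (200), Cryogenian (85), Carboniferous (60), Paleogene (42.97), Ordovician (41.6), Silurian (24.6).
The third longest is Cryogenian at 85 Myr.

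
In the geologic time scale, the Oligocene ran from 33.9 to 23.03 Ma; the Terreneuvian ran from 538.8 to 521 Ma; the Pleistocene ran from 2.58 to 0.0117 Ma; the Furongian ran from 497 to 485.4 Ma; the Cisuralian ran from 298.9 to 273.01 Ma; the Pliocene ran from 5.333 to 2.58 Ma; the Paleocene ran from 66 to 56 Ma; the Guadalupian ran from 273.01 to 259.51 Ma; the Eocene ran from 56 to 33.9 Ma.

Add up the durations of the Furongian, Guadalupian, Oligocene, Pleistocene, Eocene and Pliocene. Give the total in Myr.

63.3913 million years

Duration is start − end for each: (497 − 485.4) + (273.01 − 259.51) + (33.9 − 23.03) + (2.58 − 0.0117) + (56 − 33.9) + (5.333 − 2.58).
That is 11.6 + 13.5 + 10.87 + 2.5683 + 22.1 + 2.753, which totals 63.3913 million years.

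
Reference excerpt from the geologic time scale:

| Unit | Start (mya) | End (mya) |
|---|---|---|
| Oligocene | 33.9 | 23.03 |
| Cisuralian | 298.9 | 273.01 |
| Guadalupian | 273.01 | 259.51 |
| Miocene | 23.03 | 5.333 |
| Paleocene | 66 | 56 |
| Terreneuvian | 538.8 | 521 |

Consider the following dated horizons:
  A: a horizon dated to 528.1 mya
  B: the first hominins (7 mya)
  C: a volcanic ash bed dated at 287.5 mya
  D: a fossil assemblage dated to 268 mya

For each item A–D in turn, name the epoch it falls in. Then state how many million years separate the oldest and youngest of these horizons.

A — Terreneuvian; B — Miocene; C — Cisuralian; D — Guadalupian; span 521.1 million years

Match each age against the start–end ranges in the excerpt: A = 528.1 Ma → Terreneuvian (538.8–521); B = 7 Ma → Miocene (23.03–5.333); C = 287.5 Ma → Cisuralian (298.9–273.01); D = 268 Ma → Guadalupian (273.01–259.51).
The largest age is 528.1 Ma and the smallest is 7 Ma; their difference is 521.1 Myr.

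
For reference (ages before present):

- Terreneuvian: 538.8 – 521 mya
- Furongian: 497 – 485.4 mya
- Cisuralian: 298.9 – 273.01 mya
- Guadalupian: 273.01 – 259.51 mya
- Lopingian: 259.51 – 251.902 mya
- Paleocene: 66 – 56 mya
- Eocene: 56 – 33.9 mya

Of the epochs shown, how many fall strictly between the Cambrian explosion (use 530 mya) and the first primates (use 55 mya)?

5

530 Ma sits inside the Terreneuvian (538.8–521) and 55 Ma inside the Eocene (56–33.9); neither of those is wholly between the two dates.
The listed epochs lying completely between them are Furongian, Cisuralian, Guadalupian, Lopingian, Paleocene — 5 in all.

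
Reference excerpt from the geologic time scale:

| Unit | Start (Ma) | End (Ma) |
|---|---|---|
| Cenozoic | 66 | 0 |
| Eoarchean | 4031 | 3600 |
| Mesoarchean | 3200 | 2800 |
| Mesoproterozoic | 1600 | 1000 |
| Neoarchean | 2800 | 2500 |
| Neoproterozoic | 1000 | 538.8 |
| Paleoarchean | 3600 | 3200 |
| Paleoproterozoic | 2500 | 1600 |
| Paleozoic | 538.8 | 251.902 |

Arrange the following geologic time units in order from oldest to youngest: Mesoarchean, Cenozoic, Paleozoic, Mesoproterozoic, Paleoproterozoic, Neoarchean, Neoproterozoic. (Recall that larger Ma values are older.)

Mesoarchean → Neoarchean → Paleoproterozoic → Mesoproterozoic → Neoproterozoic → Paleozoic → Cenozoic

Read off each span (Ma): Mesoarchean 3200–2800; Cenozoic 66–0; Paleozoic 538.8–251.902; Mesoproterozoic 1600–1000; Paleoproterozoic 2500–1600; Neoarchean 2800–2500; Neoproterozoic 1000–538.8.
Larger Ma is older, so oldest→youngest is Mesoarchean, Neoarchean, Paleoproterozoic, Mesoproterozoic, Neoproterozoic, Paleozoic, Cenozoic.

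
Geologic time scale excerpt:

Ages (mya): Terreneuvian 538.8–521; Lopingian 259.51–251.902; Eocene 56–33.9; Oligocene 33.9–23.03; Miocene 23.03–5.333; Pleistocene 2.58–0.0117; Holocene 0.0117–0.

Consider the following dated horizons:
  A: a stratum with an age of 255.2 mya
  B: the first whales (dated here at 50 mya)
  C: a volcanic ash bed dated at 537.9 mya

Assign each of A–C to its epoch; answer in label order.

A — Lopingian; B — Eocene; C — Terreneuvian

A: 255.2 Ma lies in 259.51–251.902 Ma, so Lopingian.
B: 50 Ma lies in 56–33.9 Ma, so Eocene.
C: 537.9 Ma lies in 538.8–521 Ma, so Terreneuvian.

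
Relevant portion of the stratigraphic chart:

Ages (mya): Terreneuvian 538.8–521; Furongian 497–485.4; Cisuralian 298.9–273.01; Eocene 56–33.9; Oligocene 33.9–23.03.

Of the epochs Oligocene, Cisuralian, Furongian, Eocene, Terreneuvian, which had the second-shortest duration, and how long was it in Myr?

Furongian, 11.6 million years

Durations: Oligocene 10.87; Cisuralian 25.89; Furongian 11.6; Eocene 22.1; Terreneuvian 17.8 Myr.
Sorted shortest-first: Oligocene (10.87), Furongian (11.6), Terreneuvian (17.8), Eocene (22.1), Cisuralian (25.89).
The second shortest is Furongian at 11.6 Myr.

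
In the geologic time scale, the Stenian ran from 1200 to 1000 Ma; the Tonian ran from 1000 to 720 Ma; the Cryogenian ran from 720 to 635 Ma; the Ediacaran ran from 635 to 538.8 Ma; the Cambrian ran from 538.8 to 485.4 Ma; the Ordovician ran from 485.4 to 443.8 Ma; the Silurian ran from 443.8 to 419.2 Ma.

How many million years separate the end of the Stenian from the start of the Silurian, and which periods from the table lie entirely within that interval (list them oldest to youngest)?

End of Stenian = 1000 Ma; start of Silurian = 443.8 Ma.
Gap = 1000 − 443.8 = 556.2 Myr.
Periods wholly inside 1000–443.8 Ma: Tonian (1000–720), Cryogenian (720–635), Ediacaran (635–538.8), Cambrian (538.8–485.4), Ordovician (485.4–443.8).

556.2 million years; Tonian, Cryogenian, Ediacaran, Cambrian, Ordovician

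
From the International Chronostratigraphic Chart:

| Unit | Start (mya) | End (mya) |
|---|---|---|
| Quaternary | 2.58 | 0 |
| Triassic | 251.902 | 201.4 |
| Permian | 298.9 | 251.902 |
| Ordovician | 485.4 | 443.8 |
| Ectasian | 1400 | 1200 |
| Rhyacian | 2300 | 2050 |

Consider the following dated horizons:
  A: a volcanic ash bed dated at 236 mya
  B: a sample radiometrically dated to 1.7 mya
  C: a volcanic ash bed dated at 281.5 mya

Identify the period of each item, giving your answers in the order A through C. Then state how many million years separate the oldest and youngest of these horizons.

Match each age against the start–end ranges in the excerpt: A = 236 Ma → Triassic (251.902–201.4); B = 1.7 Ma → Quaternary (2.58–0); C = 281.5 Ma → Permian (298.9–251.902).
The largest age is 281.5 Ma and the smallest is 1.7 Ma; their difference is 279.8 Myr.

A — Triassic; B — Quaternary; C — Permian; span 279.8 million years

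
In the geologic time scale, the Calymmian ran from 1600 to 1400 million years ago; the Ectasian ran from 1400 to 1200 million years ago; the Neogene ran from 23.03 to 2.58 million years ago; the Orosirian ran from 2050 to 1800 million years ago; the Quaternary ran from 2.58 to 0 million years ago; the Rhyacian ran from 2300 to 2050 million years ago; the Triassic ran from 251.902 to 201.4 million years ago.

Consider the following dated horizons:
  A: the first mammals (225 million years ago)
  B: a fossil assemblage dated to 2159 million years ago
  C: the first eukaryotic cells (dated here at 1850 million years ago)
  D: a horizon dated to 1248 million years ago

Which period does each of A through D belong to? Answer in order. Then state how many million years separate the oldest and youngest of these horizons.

A: 225 Ma lies in 251.902–201.4 Ma, so Triassic.
B: 2159 Ma lies in 2300–2050 Ma, so Rhyacian.
C: 1850 Ma lies in 2050–1800 Ma, so Orosirian.
D: 1248 Ma lies in 1400–1200 Ma, so Ectasian.
Oldest = 2159 Ma, youngest = 225 Ma → span 1934 Myr.

A — Triassic; B — Rhyacian; C — Orosirian; D — Ectasian; span 1934 million years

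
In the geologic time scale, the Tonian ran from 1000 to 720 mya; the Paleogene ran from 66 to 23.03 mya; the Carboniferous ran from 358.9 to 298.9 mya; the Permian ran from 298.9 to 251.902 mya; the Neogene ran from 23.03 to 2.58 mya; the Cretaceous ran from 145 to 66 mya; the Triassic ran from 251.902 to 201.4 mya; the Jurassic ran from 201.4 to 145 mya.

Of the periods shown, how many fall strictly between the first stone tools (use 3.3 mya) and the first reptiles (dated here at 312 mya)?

5

312 Ma sits inside the Carboniferous (358.9–298.9) and 3.3 Ma inside the Neogene (23.03–2.58); neither of those is wholly between the two dates.
The listed periods lying completely between them are Permian, Triassic, Jurassic, Cretaceous, Paleogene — 5 in all.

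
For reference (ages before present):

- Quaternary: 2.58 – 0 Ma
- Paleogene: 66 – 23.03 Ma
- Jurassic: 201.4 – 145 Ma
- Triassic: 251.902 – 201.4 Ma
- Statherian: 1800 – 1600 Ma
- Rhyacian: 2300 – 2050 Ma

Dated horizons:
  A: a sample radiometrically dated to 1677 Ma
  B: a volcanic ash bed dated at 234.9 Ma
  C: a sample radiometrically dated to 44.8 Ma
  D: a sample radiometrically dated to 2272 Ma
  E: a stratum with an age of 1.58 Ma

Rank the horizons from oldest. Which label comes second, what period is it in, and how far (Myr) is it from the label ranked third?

Sorted oldest-first by Ma: D (2272), A (1677), B (234.9), C (44.8), E (1.58).
The second oldest is A at 1677 Ma, which lies in 1800–1600 Ma: the Statherian.
The third oldest is B at 234.9 Ma; separation = |1677 − 234.9| = 1442.1 Myr.

A, in the Statherian; 1442.1 million years to B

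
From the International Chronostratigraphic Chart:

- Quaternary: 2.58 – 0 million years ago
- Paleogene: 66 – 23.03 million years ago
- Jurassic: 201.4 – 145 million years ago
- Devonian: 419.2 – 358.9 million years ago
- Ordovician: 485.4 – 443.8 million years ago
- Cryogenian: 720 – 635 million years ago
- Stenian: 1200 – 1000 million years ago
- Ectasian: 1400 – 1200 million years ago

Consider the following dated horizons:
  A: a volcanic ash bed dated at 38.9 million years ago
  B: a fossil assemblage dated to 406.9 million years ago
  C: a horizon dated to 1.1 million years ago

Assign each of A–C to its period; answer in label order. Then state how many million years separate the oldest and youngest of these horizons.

A — Paleogene; B — Devonian; C — Quaternary; span 405.8 million years

Match each age against the start–end ranges in the excerpt: A = 38.9 Ma → Paleogene (66–23.03); B = 406.9 Ma → Devonian (419.2–358.9); C = 1.1 Ma → Quaternary (2.58–0).
The largest age is 406.9 Ma and the smallest is 1.1 Ma; their difference is 405.8 Myr.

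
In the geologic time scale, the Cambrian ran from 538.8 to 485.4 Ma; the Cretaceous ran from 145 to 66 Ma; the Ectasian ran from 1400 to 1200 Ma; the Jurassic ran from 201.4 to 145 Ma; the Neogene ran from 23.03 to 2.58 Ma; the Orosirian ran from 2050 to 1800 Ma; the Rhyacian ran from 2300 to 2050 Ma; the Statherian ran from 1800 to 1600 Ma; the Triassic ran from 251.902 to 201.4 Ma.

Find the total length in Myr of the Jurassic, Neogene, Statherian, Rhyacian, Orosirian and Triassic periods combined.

Each duration: Jurassic = 56.4; Neogene = 20.45; Statherian = 200; Rhyacian = 250; Orosirian = 250; Triassic = 50.502.
Sum: 56.4 + 20.45 + 200 + 250 + 250 + 50.502 = 827.352 Myr.

827.352 million years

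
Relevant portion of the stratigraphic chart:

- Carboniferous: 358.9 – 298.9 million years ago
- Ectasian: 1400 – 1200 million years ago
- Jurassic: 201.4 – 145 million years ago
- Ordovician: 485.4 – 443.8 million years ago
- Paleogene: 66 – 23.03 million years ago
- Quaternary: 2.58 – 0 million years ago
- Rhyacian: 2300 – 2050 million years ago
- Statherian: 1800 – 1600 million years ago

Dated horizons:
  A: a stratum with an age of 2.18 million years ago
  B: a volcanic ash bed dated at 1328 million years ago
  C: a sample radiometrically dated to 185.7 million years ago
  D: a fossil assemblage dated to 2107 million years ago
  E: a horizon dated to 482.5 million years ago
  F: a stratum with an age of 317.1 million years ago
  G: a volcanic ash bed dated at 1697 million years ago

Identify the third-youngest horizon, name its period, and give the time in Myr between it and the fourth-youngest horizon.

F, in the Carboniferous; 165.4 million years to E

Sorted youngest-first by Ma: A (2.18), C (185.7), F (317.1), E (482.5), B (1328), G (1697), D (2107).
The third youngest is F at 317.1 Ma, which lies in 358.9–298.9 Ma: the Carboniferous.
The fourth youngest is E at 482.5 Ma; separation = |317.1 − 482.5| = 165.4 Myr.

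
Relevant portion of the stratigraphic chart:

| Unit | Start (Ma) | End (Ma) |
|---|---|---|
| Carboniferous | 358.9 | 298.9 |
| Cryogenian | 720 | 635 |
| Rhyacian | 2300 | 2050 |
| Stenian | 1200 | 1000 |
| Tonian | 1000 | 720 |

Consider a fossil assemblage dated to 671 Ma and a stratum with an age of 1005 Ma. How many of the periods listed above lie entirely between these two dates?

1005 Ma sits inside the Stenian (1200–1000) and 671 Ma inside the Cryogenian (720–635); neither of those is wholly between the two dates.
The listed periods lying completely between them are Tonian — 1 in all.

1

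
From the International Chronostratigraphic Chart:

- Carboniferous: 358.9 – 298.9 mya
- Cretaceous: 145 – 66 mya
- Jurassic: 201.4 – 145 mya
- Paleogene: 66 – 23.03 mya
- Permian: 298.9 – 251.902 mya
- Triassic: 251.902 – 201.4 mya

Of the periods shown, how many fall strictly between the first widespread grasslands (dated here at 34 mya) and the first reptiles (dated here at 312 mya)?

The older date is 312 Ma and the younger is 34 Ma.
Periods with start < 312 and end > 34 Ma: Permian (298.9–251.902), Triassic (251.902–201.4), Jurassic (201.4–145), Cretaceous (145–66).
That is 4 complete periods.

4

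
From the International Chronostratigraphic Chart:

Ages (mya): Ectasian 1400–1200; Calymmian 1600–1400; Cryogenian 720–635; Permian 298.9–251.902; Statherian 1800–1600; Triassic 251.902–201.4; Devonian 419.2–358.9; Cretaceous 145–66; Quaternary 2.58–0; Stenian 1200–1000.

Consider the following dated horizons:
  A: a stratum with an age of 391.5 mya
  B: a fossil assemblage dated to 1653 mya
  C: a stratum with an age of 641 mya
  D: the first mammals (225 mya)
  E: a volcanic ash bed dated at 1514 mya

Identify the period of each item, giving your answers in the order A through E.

A — Devonian; B — Statherian; C — Cryogenian; D — Triassic; E — Calymmian

A: 391.5 Ma lies in 419.2–358.9 Ma, so Devonian.
B: 1653 Ma lies in 1800–1600 Ma, so Statherian.
C: 641 Ma lies in 720–635 Ma, so Cryogenian.
D: 225 Ma lies in 251.902–201.4 Ma, so Triassic.
E: 1514 Ma lies in 1600–1400 Ma, so Calymmian.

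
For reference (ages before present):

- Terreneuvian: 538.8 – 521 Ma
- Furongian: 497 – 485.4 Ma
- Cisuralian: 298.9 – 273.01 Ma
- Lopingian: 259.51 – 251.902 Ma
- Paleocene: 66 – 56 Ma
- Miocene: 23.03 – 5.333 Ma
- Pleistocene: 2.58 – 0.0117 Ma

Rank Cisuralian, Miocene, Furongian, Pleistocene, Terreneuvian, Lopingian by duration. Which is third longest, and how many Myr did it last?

Miocene, 17.697 million years

Durations: Cisuralian 25.89; Miocene 17.697; Furongian 11.6; Pleistocene 2.5683; Terreneuvian 17.8; Lopingian 7.608 Myr.
Sorted longest-first: Cisuralian (25.89), Terreneuvian (17.8), Miocene (17.697), Furongian (11.6), Lopingian (7.608), Pleistocene (2.5683).
The third longest is Miocene at 17.697 Myr.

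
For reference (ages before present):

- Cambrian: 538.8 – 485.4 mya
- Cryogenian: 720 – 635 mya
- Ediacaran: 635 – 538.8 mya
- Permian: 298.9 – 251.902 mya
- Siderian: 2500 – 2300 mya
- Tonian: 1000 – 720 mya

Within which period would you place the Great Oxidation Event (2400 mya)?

Siderian

2400 Ma lies between 2500 and 2300 Ma, so it falls in the Siderian.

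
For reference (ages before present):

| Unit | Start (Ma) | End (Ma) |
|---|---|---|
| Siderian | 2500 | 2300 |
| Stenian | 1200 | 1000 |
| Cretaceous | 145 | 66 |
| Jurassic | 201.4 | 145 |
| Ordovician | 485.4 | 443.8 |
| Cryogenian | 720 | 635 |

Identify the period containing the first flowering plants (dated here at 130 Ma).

130 Ma lies between 145 and 66 Ma, so it falls in the Cretaceous.

Cretaceous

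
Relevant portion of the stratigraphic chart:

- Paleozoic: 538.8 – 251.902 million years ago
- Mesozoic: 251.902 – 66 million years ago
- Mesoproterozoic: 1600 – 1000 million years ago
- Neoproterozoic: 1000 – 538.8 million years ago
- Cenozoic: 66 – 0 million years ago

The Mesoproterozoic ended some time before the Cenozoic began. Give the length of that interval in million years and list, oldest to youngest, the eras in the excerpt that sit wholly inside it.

The Mesoproterozoic closes at 1000 Ma and the Cenozoic opens at 66 Ma, so the interval is 1000 − 66 = 934 Myr.
An era fits inside if it starts at or after 1000 Ma and ends at or before 66 Ma; oldest first that gives Neoproterozoic, Paleozoic, Mesozoic.

934 million years; Neoproterozoic, Paleozoic, Mesozoic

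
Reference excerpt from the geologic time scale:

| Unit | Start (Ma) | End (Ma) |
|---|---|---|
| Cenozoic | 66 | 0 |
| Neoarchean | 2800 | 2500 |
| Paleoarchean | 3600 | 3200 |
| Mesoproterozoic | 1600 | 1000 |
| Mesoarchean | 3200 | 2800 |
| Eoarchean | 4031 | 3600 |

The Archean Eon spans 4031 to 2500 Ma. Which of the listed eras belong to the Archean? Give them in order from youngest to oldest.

Eras with both bounds inside 4031–2500 Ma: Neoarchean (2800–2500), Mesoarchean (3200–2800), Paleoarchean (3600–3200), Eoarchean (4031–3600).

Neoarchean, Mesoarchean, Paleoarchean, Eoarchean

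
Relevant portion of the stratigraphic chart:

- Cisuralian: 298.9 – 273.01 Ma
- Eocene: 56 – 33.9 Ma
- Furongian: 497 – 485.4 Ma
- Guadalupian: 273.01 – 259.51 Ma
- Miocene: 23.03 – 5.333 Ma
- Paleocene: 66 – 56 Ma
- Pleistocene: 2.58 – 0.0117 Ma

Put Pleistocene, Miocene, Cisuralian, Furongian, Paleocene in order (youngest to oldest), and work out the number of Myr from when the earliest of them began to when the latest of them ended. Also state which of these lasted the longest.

Start ages (Ma): Furongian 497, Cisuralian 298.9, Paleocene 66, Miocene 23.03, Pleistocene 2.58.
Ordered youngest to oldest: Pleistocene, Miocene, Paleocene, Cisuralian, Furongian.
Span = 497 − 0.0117 = 496.9883 Myr.
Durations: Cisuralian 25.89, Furongian 11.6, Miocene 17.697, Paleocene 10, Pleistocene 2.5683 → longest is Cisuralian (25.89 Myr).

Pleistocene, Miocene, Paleocene, Cisuralian, Furongian; total span 496.9883 Myr; longest is Cisuralian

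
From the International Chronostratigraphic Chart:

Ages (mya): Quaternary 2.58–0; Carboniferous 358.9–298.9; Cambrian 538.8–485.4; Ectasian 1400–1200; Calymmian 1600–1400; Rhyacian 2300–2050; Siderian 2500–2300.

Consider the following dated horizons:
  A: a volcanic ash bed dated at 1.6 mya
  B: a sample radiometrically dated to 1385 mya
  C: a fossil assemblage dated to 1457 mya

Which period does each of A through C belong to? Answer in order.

A: 1.6 Ma lies in 2.58–0 Ma, so Quaternary.
B: 1385 Ma lies in 1400–1200 Ma, so Ectasian.
C: 1457 Ma lies in 1600–1400 Ma, so Calymmian.

A — Quaternary; B — Ectasian; C — Calymmian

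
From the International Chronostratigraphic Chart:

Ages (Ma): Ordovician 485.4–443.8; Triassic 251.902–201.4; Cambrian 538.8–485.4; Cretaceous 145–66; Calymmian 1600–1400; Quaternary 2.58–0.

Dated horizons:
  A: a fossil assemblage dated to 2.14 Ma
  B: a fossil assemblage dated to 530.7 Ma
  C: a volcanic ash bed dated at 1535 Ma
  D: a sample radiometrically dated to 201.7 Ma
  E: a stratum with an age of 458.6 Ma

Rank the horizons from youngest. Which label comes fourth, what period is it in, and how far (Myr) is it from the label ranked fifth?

Sorted youngest-first by Ma: A (2.14), D (201.7), E (458.6), B (530.7), C (1535).
The fourth youngest is B at 530.7 Ma, which lies in 538.8–485.4 Ma: the Cambrian.
The fifth youngest is C at 1535 Ma; separation = |530.7 − 1535| = 1004.3 Myr.

B, in the Cambrian; 1004.3 million years to C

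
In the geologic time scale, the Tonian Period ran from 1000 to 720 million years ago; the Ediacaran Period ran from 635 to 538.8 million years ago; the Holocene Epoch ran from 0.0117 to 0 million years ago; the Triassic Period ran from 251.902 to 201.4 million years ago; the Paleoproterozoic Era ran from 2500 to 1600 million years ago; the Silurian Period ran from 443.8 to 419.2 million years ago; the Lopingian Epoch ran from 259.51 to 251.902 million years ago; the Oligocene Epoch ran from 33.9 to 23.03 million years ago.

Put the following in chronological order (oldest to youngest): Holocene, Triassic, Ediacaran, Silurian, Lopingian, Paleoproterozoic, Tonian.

The oldest of these is Paleoproterozoic (starts 2500 Ma) and the youngest is Holocene (ends 0 Ma).
In between, by decreasing start age: Tonian (1000), Ediacaran (635), Silurian (443.8), Lopingian (259.51), Triassic (251.902).

Paleoproterozoic, then Tonian, then Ediacaran, then Silurian, then Lopingian, then Triassic, then Holocene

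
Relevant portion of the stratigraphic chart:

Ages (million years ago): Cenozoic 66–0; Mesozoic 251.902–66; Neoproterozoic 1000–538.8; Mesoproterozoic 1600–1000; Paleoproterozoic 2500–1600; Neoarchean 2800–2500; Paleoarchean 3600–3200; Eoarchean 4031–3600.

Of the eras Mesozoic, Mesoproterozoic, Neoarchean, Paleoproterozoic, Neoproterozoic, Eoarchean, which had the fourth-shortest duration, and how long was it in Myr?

Neoproterozoic, 461.2 million years

Durations: Mesozoic 185.902; Mesoproterozoic 600; Neoarchean 300; Paleoproterozoic 900; Neoproterozoic 461.2; Eoarchean 431 Myr.
Sorted shortest-first: Mesozoic (185.902), Neoarchean (300), Eoarchean (431), Neoproterozoic (461.2), Mesoproterozoic (600), Paleoproterozoic (900).
The fourth shortest is Neoproterozoic at 461.2 Myr.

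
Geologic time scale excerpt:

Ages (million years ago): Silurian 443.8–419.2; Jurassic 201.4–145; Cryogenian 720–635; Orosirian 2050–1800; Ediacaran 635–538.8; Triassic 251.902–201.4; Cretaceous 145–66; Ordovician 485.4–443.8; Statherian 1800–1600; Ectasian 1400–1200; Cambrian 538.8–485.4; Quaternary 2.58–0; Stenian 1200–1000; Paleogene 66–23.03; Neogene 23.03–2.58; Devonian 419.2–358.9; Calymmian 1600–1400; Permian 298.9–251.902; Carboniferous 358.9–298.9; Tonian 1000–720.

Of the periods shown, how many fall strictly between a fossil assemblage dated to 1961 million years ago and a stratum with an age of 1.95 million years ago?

The older date is 1961 Ma and the younger is 1.95 Ma.
Periods with start < 1961 and end > 1.95 Ma: Statherian (1800–1600), Calymmian (1600–1400), Ectasian (1400–1200), Stenian (1200–1000), Tonian (1000–720), Cryogenian (720–635), Ediacaran (635–538.8), Cambrian (538.8–485.4), Ordovician (485.4–443.8), Silurian (443.8–419.2), Devonian (419.2–358.9), Carboniferous (358.9–298.9), Permian (298.9–251.902), Triassic (251.902–201.4), Jurassic (201.4–145), Cretaceous (145–66), Paleogene (66–23.03), Neogene (23.03–2.58).
That is 18 complete periods.

18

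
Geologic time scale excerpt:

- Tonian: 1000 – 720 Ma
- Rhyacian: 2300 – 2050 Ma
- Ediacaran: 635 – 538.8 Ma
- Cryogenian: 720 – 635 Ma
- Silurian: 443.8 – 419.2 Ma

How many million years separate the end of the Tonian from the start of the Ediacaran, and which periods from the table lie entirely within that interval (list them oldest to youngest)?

The Tonian closes at 720 Ma and the Ediacaran opens at 635 Ma, so the interval is 720 − 635 = 85 Myr.
A period fits inside if it starts at or after 720 Ma and ends at or before 635 Ma; oldest first that gives Cryogenian.

85 million years; Cryogenian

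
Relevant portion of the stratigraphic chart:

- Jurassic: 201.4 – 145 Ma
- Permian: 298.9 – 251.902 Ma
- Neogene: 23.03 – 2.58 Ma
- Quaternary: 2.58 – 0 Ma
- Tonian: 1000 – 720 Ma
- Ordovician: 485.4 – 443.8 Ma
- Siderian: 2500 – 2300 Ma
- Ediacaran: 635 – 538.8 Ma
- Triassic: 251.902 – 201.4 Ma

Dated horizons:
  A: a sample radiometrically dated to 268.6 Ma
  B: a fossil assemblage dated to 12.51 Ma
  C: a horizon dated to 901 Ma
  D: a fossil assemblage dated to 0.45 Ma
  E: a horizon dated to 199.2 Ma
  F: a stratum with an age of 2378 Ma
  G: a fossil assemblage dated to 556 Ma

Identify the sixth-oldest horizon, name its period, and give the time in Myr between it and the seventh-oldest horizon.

Sorted oldest-first by Ma: F (2378), C (901), G (556), A (268.6), E (199.2), B (12.51), D (0.45).
The sixth oldest is B at 12.51 Ma, which lies in 23.03–2.58 Ma: the Neogene.
The seventh oldest is D at 0.45 Ma; separation = |12.51 − 0.45| = 12.06 Myr.

B, in the Neogene; 12.06 million years to D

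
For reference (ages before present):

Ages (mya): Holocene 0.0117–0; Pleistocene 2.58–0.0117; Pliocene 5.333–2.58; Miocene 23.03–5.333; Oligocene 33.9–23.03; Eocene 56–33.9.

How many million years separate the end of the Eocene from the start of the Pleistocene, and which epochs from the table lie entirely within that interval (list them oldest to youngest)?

31.32 million years; Oligocene, Miocene, Pliocene

The Eocene closes at 33.9 Ma and the Pleistocene opens at 2.58 Ma, so the interval is 33.9 − 2.58 = 31.32 Myr.
An epoch fits inside if it starts at or after 33.9 Ma and ends at or before 2.58 Ma; oldest first that gives Oligocene, Miocene, Pliocene.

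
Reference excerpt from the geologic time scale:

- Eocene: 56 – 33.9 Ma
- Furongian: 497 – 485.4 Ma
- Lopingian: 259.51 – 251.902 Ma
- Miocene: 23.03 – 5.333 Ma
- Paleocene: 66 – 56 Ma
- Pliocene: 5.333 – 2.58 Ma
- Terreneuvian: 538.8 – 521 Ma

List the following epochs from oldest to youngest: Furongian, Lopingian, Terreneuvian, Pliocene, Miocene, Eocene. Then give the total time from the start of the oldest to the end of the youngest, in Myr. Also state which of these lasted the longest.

Start ages (Ma): Terreneuvian 538.8, Furongian 497, Lopingian 259.51, Eocene 56, Miocene 23.03, Pliocene 5.333.
Ordered oldest to youngest: Terreneuvian, Furongian, Lopingian, Eocene, Miocene, Pliocene.
Span = 538.8 − 2.58 = 536.22 Myr.
Durations: Miocene 17.697, Pliocene 2.753, Eocene 22.1, Furongian 11.6, Terreneuvian 17.8, Lopingian 7.608 → longest is Eocene (22.1 Myr).

Terreneuvian, Furongian, Lopingian, Eocene, Miocene, Pliocene; total span 536.22 Myr; longest is Eocene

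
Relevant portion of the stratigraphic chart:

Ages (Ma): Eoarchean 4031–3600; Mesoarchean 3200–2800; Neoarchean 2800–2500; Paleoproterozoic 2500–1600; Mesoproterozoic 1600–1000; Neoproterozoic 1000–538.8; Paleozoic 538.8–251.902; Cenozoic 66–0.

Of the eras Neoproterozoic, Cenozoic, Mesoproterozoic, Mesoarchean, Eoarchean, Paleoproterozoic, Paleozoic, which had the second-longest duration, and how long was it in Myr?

Mesoproterozoic, 600 million years

Start − end for each: Neoproterozoic 1000 − 538.8 = 461.2; Cenozoic 66 − 0 = 66; Mesoproterozoic 1600 − 1000 = 600; Mesoarchean 3200 − 2800 = 400; Eoarchean 4031 − 3600 = 431; Paleoproterozoic 2500 − 1600 = 900; Paleozoic 538.8 − 251.902 = 286.898.
Ranking these from longest: Paleoproterozoic > Mesoproterozoic > Neoproterozoic > Eoarchean > Mesoarchean > Paleozoic > Cenozoic.
Position 2 in that ranking is Mesoproterozoic, which lasted 600 Myr.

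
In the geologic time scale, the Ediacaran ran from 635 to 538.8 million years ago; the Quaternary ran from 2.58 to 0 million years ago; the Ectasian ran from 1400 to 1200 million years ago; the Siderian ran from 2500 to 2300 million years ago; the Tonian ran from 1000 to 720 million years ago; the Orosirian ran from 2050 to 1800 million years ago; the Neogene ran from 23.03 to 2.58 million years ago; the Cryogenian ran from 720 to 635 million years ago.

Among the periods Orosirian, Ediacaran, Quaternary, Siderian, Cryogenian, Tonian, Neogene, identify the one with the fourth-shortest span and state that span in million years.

Ediacaran, 96.2 million years

Start − end for each: Orosirian 2050 − 1800 = 250; Ediacaran 635 − 538.8 = 96.2; Quaternary 2.58 − 0 = 2.58; Siderian 2500 − 2300 = 200; Cryogenian 720 − 635 = 85; Tonian 1000 − 720 = 280; Neogene 23.03 − 2.58 = 20.45.
Ranking these from shortest: Quaternary < Neogene < Cryogenian < Ediacaran < Siderian < Orosirian < Tonian.
Position 4 in that ranking is Ediacaran, which lasted 96.2 Myr.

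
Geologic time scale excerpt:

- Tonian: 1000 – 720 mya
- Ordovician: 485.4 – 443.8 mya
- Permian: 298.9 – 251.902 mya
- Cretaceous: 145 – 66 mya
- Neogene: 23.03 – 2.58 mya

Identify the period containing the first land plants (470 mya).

470 Ma lies between 485.4 and 443.8 Ma, so it falls in the Ordovician.

Ordovician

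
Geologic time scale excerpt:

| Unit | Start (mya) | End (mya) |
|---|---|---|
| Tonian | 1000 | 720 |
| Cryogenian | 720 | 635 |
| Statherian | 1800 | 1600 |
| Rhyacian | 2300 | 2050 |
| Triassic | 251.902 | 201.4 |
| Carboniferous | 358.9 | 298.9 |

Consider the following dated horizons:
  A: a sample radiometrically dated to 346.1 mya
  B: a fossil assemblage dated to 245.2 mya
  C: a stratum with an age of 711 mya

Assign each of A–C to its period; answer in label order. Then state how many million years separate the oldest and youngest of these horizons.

A — Carboniferous; B — Triassic; C — Cryogenian; span 465.8 million years

A: 346.1 Ma lies in 358.9–298.9 Ma, so Carboniferous.
B: 245.2 Ma lies in 251.902–201.4 Ma, so Triassic.
C: 711 Ma lies in 720–635 Ma, so Cryogenian.
Oldest = 711 Ma, youngest = 245.2 Ma → span 465.8 Myr.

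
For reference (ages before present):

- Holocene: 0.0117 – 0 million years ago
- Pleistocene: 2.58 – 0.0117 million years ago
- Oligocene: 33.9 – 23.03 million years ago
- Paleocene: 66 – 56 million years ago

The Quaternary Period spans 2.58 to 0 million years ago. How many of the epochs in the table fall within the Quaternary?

Epochs inside 2.58–0 Ma: Pleistocene, Holocene — 2 in total.

2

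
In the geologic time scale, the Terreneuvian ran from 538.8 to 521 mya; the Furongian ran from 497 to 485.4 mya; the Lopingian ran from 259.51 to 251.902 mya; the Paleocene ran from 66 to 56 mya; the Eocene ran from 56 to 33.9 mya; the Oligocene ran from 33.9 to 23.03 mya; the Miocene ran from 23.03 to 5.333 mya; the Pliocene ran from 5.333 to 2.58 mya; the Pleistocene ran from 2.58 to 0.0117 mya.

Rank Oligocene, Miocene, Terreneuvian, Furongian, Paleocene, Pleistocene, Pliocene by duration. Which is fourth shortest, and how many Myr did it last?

Oligocene, 10.87 million years

Start − end for each: Oligocene 33.9 − 23.03 = 10.87; Miocene 23.03 − 5.333 = 17.697; Terreneuvian 538.8 − 521 = 17.8; Furongian 497 − 485.4 = 11.6; Paleocene 66 − 56 = 10; Pleistocene 2.58 − 0.0117 = 2.5683; Pliocene 5.333 − 2.58 = 2.753.
Ranking these from shortest: Pleistocene < Pliocene < Paleocene < Oligocene < Furongian < Miocene < Terreneuvian.
Position 4 in that ranking is Oligocene, which lasted 10.87 Myr.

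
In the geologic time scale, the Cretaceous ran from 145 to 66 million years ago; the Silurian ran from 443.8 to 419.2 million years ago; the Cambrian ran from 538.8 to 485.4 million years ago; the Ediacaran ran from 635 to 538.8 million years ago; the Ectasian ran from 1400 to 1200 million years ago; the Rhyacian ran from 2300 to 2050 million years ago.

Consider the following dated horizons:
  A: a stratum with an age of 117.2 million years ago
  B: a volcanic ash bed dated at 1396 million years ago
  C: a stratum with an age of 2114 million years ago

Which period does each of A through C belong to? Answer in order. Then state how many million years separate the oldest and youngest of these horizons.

A — Cretaceous; B — Ectasian; C — Rhyacian; span 1996.8 million years

A: 117.2 Ma lies in 145–66 Ma, so Cretaceous.
B: 1396 Ma lies in 1400–1200 Ma, so Ectasian.
C: 2114 Ma lies in 2300–2050 Ma, so Rhyacian.
Oldest = 2114 Ma, youngest = 117.2 Ma → span 1996.8 Myr.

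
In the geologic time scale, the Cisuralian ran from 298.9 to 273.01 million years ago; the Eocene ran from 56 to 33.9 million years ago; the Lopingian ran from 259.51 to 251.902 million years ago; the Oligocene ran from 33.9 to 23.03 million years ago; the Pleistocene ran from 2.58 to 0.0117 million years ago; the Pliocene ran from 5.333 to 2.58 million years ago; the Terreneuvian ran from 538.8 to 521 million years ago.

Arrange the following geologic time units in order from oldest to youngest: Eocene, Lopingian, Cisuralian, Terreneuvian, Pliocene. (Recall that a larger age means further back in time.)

Terreneuvian, Cisuralian, Lopingian, Eocene, Pliocene

Read off each span (Ma): Eocene 56–33.9; Lopingian 259.51–251.902; Cisuralian 298.9–273.01; Terreneuvian 538.8–521; Pliocene 5.333–2.58.
Larger Ma is older, so oldest→youngest is Terreneuvian, Cisuralian, Lopingian, Eocene, Pliocene.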